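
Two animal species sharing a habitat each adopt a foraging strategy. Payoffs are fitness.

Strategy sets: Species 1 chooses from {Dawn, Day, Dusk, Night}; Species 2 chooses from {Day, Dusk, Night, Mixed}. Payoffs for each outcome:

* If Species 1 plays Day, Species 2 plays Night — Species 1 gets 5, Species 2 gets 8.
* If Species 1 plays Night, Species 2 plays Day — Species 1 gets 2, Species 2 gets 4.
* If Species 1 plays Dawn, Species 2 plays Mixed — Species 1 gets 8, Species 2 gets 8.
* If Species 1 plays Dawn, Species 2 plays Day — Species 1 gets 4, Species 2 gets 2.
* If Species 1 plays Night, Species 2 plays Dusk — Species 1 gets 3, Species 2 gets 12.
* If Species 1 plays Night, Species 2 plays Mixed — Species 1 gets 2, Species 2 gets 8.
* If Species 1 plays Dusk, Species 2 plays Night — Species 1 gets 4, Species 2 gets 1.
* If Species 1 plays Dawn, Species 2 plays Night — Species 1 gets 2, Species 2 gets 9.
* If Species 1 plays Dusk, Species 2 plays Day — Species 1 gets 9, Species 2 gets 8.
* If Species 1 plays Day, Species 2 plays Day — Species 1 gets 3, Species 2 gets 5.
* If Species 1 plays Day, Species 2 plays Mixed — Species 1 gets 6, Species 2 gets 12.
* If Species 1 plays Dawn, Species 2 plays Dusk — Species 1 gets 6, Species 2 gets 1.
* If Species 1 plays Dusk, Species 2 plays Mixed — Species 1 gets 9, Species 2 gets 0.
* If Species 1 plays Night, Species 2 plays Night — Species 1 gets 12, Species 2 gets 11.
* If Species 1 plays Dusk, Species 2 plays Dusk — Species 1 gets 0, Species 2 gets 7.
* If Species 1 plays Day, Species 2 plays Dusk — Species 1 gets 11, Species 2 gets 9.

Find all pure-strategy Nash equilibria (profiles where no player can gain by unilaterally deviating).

(Dusk, Day)

Species 1 against Day: payoffs 4, 3, 9, 2 → best response Dusk.
Species 1 against Dusk: payoffs 6, 11, 0, 3 → best response Day.
Species 1 against Night: payoffs 2, 5, 4, 12 → best response Night.
Species 1 against Mixed: payoffs 8, 6, 9, 2 → best response Dusk.
Species 2 against Dawn: payoffs 2, 1, 9, 8 → best response Night.
Species 2 against Day: payoffs 5, 9, 8, 12 → best response Mixed.
Species 2 against Dusk: payoffs 8, 7, 1, 0 → best response Day.
Species 2 against Night: payoffs 4, 12, 11, 8 → best response Dusk.
Mutual best responses: (Dusk, Day).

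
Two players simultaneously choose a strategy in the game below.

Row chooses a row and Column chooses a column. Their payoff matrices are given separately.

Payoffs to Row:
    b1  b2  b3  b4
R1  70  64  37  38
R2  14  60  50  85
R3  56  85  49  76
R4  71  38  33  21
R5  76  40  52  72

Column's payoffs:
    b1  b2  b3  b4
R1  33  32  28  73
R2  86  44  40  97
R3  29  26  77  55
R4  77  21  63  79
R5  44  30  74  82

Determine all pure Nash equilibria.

Pure NE: (R2, b4)

Mark each player's best response to every combination of opponents' strategies; a profile where every player is best-responding is a pure Nash equilibrium.
Row against b1: payoffs 70, 14, 56, 71, 76 → best response R5.
Row against b2: payoffs 64, 60, 85, 38, 40 → best response R3.
Row against b3: payoffs 37, 50, 49, 33, 52 → best response R5.
Row against b4: payoffs 38, 85, 76, 21, 72 → best response R2.
Column against R1: payoffs 33, 32, 28, 73 → best response b4.
Column against R2: payoffs 86, 44, 40, 97 → best response b4.
Column against R3: payoffs 29, 26, 77, 55 → best response b3.
Column against R4: payoffs 77, 21, 63, 79 → best response b4.
Column against R5: payoffs 44, 30, 74, 82 → best response b4.
Mutual best responses: (R2, b4).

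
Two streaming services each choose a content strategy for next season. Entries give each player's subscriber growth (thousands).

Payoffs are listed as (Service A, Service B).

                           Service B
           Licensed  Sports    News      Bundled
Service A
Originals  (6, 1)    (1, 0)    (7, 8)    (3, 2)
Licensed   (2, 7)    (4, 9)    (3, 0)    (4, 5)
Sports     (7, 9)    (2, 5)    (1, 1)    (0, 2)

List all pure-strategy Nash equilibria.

(Originals, Licensed): Service A can switch to Sports (6 → 7). Not NE.
(Originals, Sports): Service A can switch to Licensed (1 → 4). Not NE.
(Originals, News): Service A gets 7, best alternative 3; Service B gets 8, best alternative 2. No profitable deviation — NE.
(Originals, Bundled): Service A can switch to Licensed (3 → 4). Not NE.
(Licensed, Licensed): Service A can switch to Originals (2 → 6). Not NE.
(Licensed, Sports): Service A gets 4, best alternative 2; Service B gets 9, best alternative 7. No profitable deviation — NE.
(Licensed, News): Service A can switch to Originals (3 → 7). Not NE.
(Licensed, Bundled): Service B can switch to Licensed (5 → 7). Not NE.
(Sports, Licensed): Service A gets 7, best alternative 6; Service B gets 9, best alternative 5. No profitable deviation — NE.
(Sports, Sports): Service A can switch to Licensed (2 → 4). Not NE.
(Sports, News): Service A can switch to Originals (1 → 7). Not NE.
(The remaining 1 profile has a profitable deviation by the same check.)

(Originals, News); (Licensed, Sports); (Sports, Licensed)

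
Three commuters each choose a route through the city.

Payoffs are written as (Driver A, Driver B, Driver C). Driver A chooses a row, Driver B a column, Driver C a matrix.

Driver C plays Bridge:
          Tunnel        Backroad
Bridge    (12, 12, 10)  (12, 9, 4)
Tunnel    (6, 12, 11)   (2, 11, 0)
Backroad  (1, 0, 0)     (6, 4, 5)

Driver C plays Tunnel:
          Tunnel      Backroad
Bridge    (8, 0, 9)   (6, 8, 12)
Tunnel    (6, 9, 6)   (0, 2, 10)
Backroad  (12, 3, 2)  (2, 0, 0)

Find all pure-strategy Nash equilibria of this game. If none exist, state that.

Driver A against (Tunnel, Bridge): payoffs 12, 6, 1 → best response Bridge.
Driver A against (Tunnel, Tunnel): payoffs 8, 6, 12 → best response Backroad.
Driver A against (Backroad, Bridge): payoffs 12, 2, 6 → best response Bridge.
Driver A against (Backroad, Tunnel): payoffs 6, 0, 2 → best response Bridge.
Driver B against (Bridge, Bridge): payoffs 12, 9 → best response Tunnel.
Driver B against (Bridge, Tunnel): payoffs 0, 8 → best response Backroad.
Driver B against (Tunnel, Bridge): payoffs 12, 11 → best response Tunnel.
Driver B against (Tunnel, Tunnel): payoffs 9, 2 → best response Tunnel.
Driver B against (Backroad, Bridge): payoffs 0, 4 → best response Backroad.
Driver B against (Backroad, Tunnel): payoffs 3, 0 → best response Tunnel.
Driver C against (Bridge, Tunnel): payoffs 10, 9 → best response Bridge.
Driver C against (Bridge, Backroad): payoffs 4, 12 → best response Tunnel.
Driver C against (Tunnel, Tunnel): payoffs 11, 6 → best response Bridge.
Driver C against (Tunnel, Backroad): payoffs 0, 10 → best response Tunnel.
Driver C against (Backroad, Tunnel): payoffs 0, 2 → best response Tunnel.
Driver C against (Backroad, Backroad): payoffs 5, 0 → best response Bridge.
Mutual best responses: (Bridge, Tunnel, Bridge); (Bridge, Backroad, Tunnel); (Backroad, Tunnel, Tunnel).

Pure-strategy Nash equilibria: (Bridge, Tunnel, Bridge) and (Bridge, Backroad, Tunnel) and (Backroad, Tunnel, Tunnel)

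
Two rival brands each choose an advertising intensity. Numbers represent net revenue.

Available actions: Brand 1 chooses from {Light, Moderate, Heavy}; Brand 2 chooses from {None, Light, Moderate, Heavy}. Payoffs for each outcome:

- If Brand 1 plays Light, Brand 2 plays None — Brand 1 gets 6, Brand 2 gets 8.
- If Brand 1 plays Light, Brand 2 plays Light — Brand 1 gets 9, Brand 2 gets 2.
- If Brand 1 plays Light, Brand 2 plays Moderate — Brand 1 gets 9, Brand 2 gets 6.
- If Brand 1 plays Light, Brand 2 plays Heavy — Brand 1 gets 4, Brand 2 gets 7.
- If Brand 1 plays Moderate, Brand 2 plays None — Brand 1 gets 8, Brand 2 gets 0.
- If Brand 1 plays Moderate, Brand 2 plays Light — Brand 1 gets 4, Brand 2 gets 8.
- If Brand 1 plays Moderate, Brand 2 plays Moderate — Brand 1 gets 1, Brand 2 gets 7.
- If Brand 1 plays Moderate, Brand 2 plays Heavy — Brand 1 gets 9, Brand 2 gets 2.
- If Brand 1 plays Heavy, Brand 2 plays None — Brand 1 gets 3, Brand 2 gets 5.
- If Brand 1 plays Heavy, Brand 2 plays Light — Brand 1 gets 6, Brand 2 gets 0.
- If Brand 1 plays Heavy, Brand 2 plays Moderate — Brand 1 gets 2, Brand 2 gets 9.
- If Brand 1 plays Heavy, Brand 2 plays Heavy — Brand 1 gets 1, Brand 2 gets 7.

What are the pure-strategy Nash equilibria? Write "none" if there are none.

(Light, None): Brand 1 can switch to Moderate (6 → 8). Not NE.
(Light, Light): Brand 2 can switch to None (2 → 8). Not NE.
(Light, Moderate): Brand 2 can switch to None (6 → 8). Not NE.
(Light, Heavy): Brand 1 can switch to Moderate (4 → 9). Not NE.
(Moderate, None): Brand 2 can switch to Light (0 → 8). Not NE.
(Moderate, Light): Brand 1 can switch to Light (4 → 9). Not NE.
(Moderate, Moderate): Brand 1 can switch to Light (1 → 9). Not NE.
(Moderate, Heavy): Brand 2 can switch to Light (2 → 8). Not NE.
(The remaining 4 profiles each have a profitable deviation by the same check.)

No pure-strategy Nash equilibrium.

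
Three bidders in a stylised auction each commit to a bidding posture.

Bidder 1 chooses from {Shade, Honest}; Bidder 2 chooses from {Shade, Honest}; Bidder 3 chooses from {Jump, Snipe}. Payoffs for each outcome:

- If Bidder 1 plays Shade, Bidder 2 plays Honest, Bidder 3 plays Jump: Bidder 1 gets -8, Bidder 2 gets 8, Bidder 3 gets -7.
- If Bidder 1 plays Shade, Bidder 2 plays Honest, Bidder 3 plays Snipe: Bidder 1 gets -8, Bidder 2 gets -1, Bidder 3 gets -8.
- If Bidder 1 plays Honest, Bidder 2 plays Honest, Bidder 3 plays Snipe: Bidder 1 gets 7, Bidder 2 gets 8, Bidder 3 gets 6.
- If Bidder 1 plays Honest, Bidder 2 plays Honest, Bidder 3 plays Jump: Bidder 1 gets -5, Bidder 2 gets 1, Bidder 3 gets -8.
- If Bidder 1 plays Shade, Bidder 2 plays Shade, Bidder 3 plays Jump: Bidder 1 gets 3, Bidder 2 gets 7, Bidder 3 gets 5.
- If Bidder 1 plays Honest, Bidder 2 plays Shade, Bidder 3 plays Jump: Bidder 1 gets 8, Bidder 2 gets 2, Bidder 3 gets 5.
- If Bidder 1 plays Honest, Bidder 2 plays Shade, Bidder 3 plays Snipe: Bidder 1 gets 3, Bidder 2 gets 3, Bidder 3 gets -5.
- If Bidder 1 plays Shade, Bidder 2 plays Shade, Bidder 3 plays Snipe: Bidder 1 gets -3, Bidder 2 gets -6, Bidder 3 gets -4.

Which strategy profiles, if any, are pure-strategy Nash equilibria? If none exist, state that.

For each strategy profile, look for a profitable unilateral deviation.
(Shade, Shade, Jump): Bidder 1 can switch to Honest (3 → 8). Not NE.
(Shade, Shade, Snipe): Bidder 1 can switch to Honest (-3 → 3). Not NE.
(Shade, Honest, Jump): Bidder 1 can switch to Honest (-8 → -5). Not NE.
(Shade, Honest, Snipe): Bidder 1 can switch to Honest (-8 → 7). Not NE.
(Honest, Shade, Jump): Bidder 1 gets 8, best alternative 3; Bidder 2 gets 2, best alternative 1; Bidder 3 gets 5, best alternative -5. No profitable deviation — NE.
(Honest, Shade, Snipe): Bidder 2 can switch to Honest (3 → 8). Not NE.
(Honest, Honest, Jump): Bidder 2 can switch to Shade (1 → 2). Not NE.
(Honest, Honest, Snipe): Bidder 1 gets 7, best alternative -8; Bidder 2 gets 8, best alternative 3; Bidder 3 gets 6, best alternative -8. No profitable deviation — NE.

Pure-strategy Nash equilibria: (Honest, Shade, Jump); (Honest, Honest, Snipe)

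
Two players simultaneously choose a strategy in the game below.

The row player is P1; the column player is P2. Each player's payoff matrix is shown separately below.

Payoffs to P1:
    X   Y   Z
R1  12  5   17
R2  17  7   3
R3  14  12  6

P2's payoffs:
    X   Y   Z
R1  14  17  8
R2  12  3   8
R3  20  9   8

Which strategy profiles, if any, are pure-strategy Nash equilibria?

Pure NE: (R2, X)

Check each profile: it is a Nash equilibrium iff no player can strictly gain by switching unilaterally.
(R1, X): P1 can switch to R2 (12 → 17). Not NE.
(R1, Y): P1 can switch to R2 (5 → 7). Not NE.
(R1, Z): P2 can switch to X (8 → 14). Not NE.
(R2, X): P1 gets 17, best alternative 14; P2 gets 12, best alternative 8. No profitable deviation — NE.
(R2, Y): P1 can switch to R3 (7 → 12). Not NE.
(R2, Z): P1 can switch to R1 (3 → 17). Not NE.
(R3, X): P1 can switch to R2 (14 → 17). Not NE.
(The remaining 2 profiles each have a profitable deviation by the same check.)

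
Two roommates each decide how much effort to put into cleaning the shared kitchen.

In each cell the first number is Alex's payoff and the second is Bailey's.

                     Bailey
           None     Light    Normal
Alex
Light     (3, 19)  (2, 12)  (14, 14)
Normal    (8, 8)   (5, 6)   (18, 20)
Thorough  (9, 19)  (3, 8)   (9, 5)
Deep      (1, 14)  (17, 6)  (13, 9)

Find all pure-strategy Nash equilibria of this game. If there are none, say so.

(Light, None): Alex can switch to Normal (3 → 8). Not NE.
(Light, Light): Alex can switch to Normal (2 → 5). Not NE.
(Light, Normal): Alex can switch to Normal (14 → 18). Not NE.
(Normal, None): Alex can switch to Thorough (8 → 9). Not NE.
(Normal, Light): Alex can switch to Deep (5 → 17). Not NE.
(Normal, Normal): Alex gets 18, best alternative 14; Bailey gets 20, best alternative 8. No profitable deviation — NE.
(Thorough, None): Alex gets 9, best alternative 8; Bailey gets 19, best alternative 8. No profitable deviation — NE.
(Thorough, Light): Alex can switch to Normal (3 → 5). Not NE.
(The remaining 4 profiles each have a profitable deviation by the same check.)

The pure Nash equilibria are (Normal, Normal), (Thorough, None).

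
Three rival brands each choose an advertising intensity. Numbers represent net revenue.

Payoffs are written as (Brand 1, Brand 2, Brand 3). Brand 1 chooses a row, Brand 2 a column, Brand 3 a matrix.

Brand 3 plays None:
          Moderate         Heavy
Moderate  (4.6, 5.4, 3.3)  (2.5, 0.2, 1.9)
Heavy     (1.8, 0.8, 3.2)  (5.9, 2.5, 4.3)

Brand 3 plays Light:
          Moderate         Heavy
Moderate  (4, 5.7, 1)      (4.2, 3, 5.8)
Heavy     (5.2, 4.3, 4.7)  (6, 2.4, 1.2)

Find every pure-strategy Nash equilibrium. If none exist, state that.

Brand 1 against (Moderate, None): payoffs 4.6, 1.8 → best response Moderate.
Brand 1 against (Moderate, Light): payoffs 4, 5.2 → best response Heavy.
Brand 1 against (Heavy, None): payoffs 2.5, 5.9 → best response Heavy.
Brand 1 against (Heavy, Light): payoffs 4.2, 6 → best response Heavy.
Brand 2 against (Moderate, None): payoffs 5.4, 0.2 → best response Moderate.
Brand 2 against (Moderate, Light): payoffs 5.7, 3 → best response Moderate.
Brand 2 against (Heavy, None): payoffs 0.8, 2.5 → best response Heavy.
Brand 2 against (Heavy, Light): payoffs 4.3, 2.4 → best response Moderate.
Brand 3 against (Moderate, Moderate): payoffs 3.3, 1 → best response None.
Brand 3 against (Moderate, Heavy): payoffs 1.9, 5.8 → best response Light.
Brand 3 against (Heavy, Moderate): payoffs 3.2, 4.7 → best response Light.
Brand 3 against (Heavy, Heavy): payoffs 4.3, 1.2 → best response None.
Mutual best responses: (Moderate, Moderate, None); (Heavy, Moderate, Light); (Heavy, Heavy, None).

The pure Nash equilibria are (Moderate, Moderate, None); (Heavy, Moderate, Light); (Heavy, Heavy, None).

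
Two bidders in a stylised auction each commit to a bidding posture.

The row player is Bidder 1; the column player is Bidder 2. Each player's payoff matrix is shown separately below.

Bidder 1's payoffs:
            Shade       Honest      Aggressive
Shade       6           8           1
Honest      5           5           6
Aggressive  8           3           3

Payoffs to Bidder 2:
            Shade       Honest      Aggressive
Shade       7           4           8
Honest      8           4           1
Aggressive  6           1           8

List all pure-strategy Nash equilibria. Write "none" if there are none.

For each strategy profile, look for a profitable unilateral deviation.
(Shade, Shade): Bidder 1 can switch to Aggressive (6 → 8). Not NE.
(Shade, Honest): Bidder 2 can switch to Shade (4 → 7). Not NE.
(Shade, Aggressive): Bidder 1 can switch to Honest (1 → 6). Not NE.
(Honest, Shade): Bidder 1 can switch to Shade (5 → 6). Not NE.
(Honest, Honest): Bidder 1 can switch to Shade (5 → 8). Not NE.
(Honest, Aggressive): Bidder 2 can switch to Shade (1 → 8). Not NE.
(The remaining 3 profiles each have a profitable deviation by the same check.)

This game has no pure Nash equilibrium.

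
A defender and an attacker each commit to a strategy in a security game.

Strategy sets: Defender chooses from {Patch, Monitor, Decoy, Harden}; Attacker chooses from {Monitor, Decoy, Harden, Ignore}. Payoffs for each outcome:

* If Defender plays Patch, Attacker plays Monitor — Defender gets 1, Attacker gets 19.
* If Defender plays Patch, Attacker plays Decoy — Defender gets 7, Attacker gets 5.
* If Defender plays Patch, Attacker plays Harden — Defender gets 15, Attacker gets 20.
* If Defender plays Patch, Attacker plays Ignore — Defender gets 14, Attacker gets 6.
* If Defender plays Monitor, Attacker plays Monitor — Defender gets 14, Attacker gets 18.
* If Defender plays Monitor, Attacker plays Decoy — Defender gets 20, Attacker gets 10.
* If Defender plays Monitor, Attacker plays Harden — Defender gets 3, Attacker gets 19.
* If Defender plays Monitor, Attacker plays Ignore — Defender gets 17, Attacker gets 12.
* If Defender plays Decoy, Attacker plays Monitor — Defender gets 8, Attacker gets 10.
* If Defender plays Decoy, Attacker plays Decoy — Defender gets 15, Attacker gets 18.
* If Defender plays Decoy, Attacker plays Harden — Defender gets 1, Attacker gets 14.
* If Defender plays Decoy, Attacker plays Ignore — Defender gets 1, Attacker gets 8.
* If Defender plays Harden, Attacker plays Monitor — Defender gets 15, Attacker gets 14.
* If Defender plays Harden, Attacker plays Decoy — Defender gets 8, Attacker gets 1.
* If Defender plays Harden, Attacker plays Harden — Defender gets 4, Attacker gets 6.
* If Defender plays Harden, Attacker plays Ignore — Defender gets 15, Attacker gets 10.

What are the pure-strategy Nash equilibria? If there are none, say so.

The pure Nash equilibria are (Patch, Harden) and (Harden, Monitor).

Defender against Monitor: payoffs 1, 14, 8, 15 → best response Harden.
Defender against Decoy: payoffs 7, 20, 15, 8 → best response Monitor.
Defender against Harden: payoffs 15, 3, 1, 4 → best response Patch.
Defender against Ignore: payoffs 14, 17, 1, 15 → best response Monitor.
Attacker against Patch: payoffs 19, 5, 20, 6 → best response Harden.
Attacker against Monitor: payoffs 18, 10, 19, 12 → best response Harden.
Attacker against Decoy: payoffs 10, 18, 14, 8 → best response Decoy.
Attacker against Harden: payoffs 14, 1, 6, 10 → best response Monitor.
Mutual best responses: (Patch, Harden); (Harden, Monitor).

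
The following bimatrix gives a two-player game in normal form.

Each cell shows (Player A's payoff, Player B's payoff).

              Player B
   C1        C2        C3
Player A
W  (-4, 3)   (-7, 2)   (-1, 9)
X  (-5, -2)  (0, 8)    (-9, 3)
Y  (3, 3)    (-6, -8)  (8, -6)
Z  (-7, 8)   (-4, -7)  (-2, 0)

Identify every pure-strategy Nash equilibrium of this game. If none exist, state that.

Player A against C1: payoffs -4, -5, 3, -7 → best response Y.
Player A against C2: payoffs -7, 0, -6, -4 → best response X.
Player A against C3: payoffs -1, -9, 8, -2 → best response Y.
Player B against W: payoffs 3, 2, 9 → best response C3.
Player B against X: payoffs -2, 8, 3 → best response C2.
Player B against Y: payoffs 3, -8, -6 → best response C1.
Player B against Z: payoffs 8, -7, 0 → best response C1.
Mutual best responses: (X, C2); (Y, C1).

The pure Nash equilibria are (X, C2), (Y, C1).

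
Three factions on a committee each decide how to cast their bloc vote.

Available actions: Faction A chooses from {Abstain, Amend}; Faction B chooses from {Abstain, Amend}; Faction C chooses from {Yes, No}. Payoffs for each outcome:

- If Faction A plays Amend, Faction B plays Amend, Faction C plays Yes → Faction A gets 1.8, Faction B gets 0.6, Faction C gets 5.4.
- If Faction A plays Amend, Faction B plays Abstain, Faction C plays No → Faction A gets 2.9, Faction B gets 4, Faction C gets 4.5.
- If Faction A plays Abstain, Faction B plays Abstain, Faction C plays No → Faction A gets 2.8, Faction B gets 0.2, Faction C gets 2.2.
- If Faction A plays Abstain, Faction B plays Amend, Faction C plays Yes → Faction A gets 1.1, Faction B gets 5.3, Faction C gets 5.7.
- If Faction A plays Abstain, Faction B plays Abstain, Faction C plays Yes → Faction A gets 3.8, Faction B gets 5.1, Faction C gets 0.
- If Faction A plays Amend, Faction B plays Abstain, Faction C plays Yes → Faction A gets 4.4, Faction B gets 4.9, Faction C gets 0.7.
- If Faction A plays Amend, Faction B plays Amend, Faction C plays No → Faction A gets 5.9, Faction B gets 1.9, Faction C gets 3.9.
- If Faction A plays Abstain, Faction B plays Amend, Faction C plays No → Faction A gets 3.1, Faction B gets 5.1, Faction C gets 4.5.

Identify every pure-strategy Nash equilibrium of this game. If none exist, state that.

Faction A against (Abstain, Yes): payoffs 3.8, 4.4 → best response Amend.
Faction A against (Abstain, No): payoffs 2.8, 2.9 → best response Amend.
Faction A against (Amend, Yes): payoffs 1.1, 1.8 → best response Amend.
Faction A against (Amend, No): payoffs 3.1, 5.9 → best response Amend.
Faction B against (Abstain, Yes): payoffs 5.1, 5.3 → best response Amend.
Faction B against (Abstain, No): payoffs 0.2, 5.1 → best response Amend.
Faction B against (Amend, Yes): payoffs 4.9, 0.6 → best response Abstain.
Faction B against (Amend, No): payoffs 4, 1.9 → best response Abstain.
Faction C against (Abstain, Abstain): payoffs 0, 2.2 → best response No.
Faction C against (Abstain, Amend): payoffs 5.7, 4.5 → best response Yes.
Faction C against (Amend, Abstain): payoffs 0.7, 4.5 → best response No.
Faction C against (Amend, Amend): payoffs 5.4, 3.9 → best response Yes.
Mutual best responses: (Amend, Abstain, No).

Pure NE: (Amend, Abstain, No)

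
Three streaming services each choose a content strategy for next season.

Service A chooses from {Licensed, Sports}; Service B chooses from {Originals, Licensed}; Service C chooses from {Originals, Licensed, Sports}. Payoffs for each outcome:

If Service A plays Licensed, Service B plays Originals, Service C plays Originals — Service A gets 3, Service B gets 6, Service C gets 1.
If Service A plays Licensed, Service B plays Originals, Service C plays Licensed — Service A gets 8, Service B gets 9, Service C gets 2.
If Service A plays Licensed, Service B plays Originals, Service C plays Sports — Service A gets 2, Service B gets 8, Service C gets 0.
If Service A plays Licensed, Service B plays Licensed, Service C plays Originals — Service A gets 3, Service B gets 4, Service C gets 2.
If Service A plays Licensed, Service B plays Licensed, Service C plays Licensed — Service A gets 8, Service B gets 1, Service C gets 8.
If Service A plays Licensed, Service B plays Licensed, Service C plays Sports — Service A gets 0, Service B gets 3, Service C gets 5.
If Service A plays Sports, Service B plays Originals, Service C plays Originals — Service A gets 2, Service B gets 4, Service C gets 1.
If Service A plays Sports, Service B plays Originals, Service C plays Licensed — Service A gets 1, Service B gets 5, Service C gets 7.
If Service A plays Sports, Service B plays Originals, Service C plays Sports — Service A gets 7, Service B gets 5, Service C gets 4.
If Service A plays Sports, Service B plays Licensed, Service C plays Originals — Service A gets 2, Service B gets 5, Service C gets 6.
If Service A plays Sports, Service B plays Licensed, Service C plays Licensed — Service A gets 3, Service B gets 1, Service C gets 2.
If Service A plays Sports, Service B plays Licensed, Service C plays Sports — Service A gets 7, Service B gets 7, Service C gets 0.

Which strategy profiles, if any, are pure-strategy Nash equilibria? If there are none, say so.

For each strategy profile, look for a profitable unilateral deviation.
(Licensed, Originals, Originals): Service C can switch to Licensed (1 → 2). Not NE.
(Licensed, Originals, Licensed): Service A gets 8, best alternative 1; Service B gets 9, best alternative 1; Service C gets 2, best alternative 1. No profitable deviation — NE.
(Licensed, Originals, Sports): Service A can switch to Sports (2 → 7). Not NE.
(Licensed, Licensed, Originals): Service B can switch to Originals (4 → 6). Not NE.
(Licensed, Licensed, Licensed): Service B can switch to Originals (1 → 9). Not NE.
(Licensed, Licensed, Sports): Service A can switch to Sports (0 → 7). Not NE.
(Sports, Originals, Originals): Service A can switch to Licensed (2 → 3). Not NE.
(Sports, Originals, Licensed): Service A can switch to Licensed (1 → 8). Not NE.
(Sports, Originals, Sports): Service B can switch to Licensed (5 → 7). Not NE.
(Sports, Licensed, Originals): Service A can switch to Licensed (2 → 3). Not NE.
(Sports, Licensed, Licensed): Service A can switch to Licensed (3 → 8). Not NE.
(Sports, Licensed, Sports): Service C can switch to Originals (0 → 6). Not NE.

The unique pure-strategy Nash equilibrium is (Licensed, Originals, Licensed).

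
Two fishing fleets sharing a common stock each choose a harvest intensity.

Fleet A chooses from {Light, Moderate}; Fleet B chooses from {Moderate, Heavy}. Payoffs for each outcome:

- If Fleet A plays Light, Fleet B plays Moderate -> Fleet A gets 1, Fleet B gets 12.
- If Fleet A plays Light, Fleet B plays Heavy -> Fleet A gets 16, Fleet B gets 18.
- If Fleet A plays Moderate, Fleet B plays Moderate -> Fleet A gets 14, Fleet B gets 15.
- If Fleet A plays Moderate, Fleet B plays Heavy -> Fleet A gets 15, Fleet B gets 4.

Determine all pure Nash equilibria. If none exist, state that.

(Light, Moderate): Fleet A can switch to Moderate (1 → 14). Not NE.
(Light, Heavy): Fleet A gets 16, best alternative 15; Fleet B gets 18, best alternative 12. No profitable deviation — NE.
(Moderate, Moderate): Fleet A gets 14, best alternative 1; Fleet B gets 15, best alternative 4. No profitable deviation — NE.
(Moderate, Heavy): Fleet A can switch to Light (15 → 16). Not NE.

The pure Nash equilibria are (Light, Heavy) and (Moderate, Moderate).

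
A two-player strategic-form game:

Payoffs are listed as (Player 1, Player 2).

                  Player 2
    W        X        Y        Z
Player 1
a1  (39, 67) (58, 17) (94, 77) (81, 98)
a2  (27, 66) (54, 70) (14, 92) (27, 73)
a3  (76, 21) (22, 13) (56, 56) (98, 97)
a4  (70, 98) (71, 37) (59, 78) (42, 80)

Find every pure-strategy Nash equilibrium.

Pure NE: (a3, Z)

Player 1 against W: payoffs 39, 27, 76, 70 → best response a3.
Player 1 against X: payoffs 58, 54, 22, 71 → best response a4.
Player 1 against Y: payoffs 94, 14, 56, 59 → best response a1.
Player 1 against Z: payoffs 81, 27, 98, 42 → best response a3.
Player 2 against a1: payoffs 67, 17, 77, 98 → best response Z.
Player 2 against a2: payoffs 66, 70, 92, 73 → best response Y.
Player 2 against a3: payoffs 21, 13, 56, 97 → best response Z.
Player 2 against a4: payoffs 98, 37, 78, 80 → best response W.
Mutual best responses: (a3, Z).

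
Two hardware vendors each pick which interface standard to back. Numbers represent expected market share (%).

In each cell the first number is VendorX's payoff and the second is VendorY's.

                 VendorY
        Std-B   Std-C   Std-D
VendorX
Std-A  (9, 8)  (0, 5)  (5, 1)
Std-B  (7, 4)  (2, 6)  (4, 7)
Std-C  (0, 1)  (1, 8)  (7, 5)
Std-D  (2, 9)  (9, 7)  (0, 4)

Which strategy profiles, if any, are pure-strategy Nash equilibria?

(Std-A, Std-B)

VendorX against Std-B: payoffs 9, 7, 0, 2 → best response Std-A.
VendorX against Std-C: payoffs 0, 2, 1, 9 → best response Std-D.
VendorX against Std-D: payoffs 5, 4, 7, 0 → best response Std-C.
VendorY against Std-A: payoffs 8, 5, 1 → best response Std-B.
VendorY against Std-B: payoffs 4, 6, 7 → best response Std-D.
VendorY against Std-C: payoffs 1, 8, 5 → best response Std-C.
VendorY against Std-D: payoffs 9, 7, 4 → best response Std-B.
Mutual best responses: (Std-A, Std-B).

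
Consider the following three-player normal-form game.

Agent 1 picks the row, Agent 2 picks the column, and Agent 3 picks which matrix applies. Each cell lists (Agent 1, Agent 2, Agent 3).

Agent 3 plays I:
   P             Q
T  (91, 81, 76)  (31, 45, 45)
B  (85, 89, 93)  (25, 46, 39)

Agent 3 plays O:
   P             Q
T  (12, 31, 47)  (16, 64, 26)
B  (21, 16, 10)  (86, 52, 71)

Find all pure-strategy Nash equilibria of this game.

(T, P, I) and (B, Q, O)

Agent 1 against (P, I): payoffs 91, 85 → best response T.
Agent 1 against (P, O): payoffs 12, 21 → best response B.
Agent 1 against (Q, I): payoffs 31, 25 → best response T.
Agent 1 against (Q, O): payoffs 16, 86 → best response B.
Agent 2 against (T, I): payoffs 81, 45 → best response P.
Agent 2 against (T, O): payoffs 31, 64 → best response Q.
Agent 2 against (B, I): payoffs 89, 46 → best response P.
Agent 2 against (B, O): payoffs 16, 52 → best response Q.
Agent 3 against (T, P): payoffs 76, 47 → best response I.
Agent 3 against (T, Q): payoffs 45, 26 → best response I.
Agent 3 against (B, P): payoffs 93, 10 → best response I.
Agent 3 against (B, Q): payoffs 39, 71 → best response O.
Mutual best responses: (T, P, I); (B, Q, O).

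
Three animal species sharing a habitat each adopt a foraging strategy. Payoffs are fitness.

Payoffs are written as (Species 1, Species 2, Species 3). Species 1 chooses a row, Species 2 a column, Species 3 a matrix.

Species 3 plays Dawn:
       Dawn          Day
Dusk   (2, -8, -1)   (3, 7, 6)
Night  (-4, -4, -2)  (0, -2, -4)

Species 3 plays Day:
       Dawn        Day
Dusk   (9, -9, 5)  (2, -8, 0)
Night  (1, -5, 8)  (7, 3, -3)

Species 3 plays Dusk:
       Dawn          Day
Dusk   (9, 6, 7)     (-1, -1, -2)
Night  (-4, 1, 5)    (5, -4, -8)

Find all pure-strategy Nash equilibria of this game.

The pure Nash equilibria are (Dusk, Dawn, Dusk) and (Dusk, Day, Dawn) and (Night, Day, Day).

Species 1 against (Dawn, Dawn): payoffs 2, -4 → best response Dusk.
Species 1 against (Dawn, Day): payoffs 9, 1 → best response Dusk.
Species 1 against (Dawn, Dusk): payoffs 9, -4 → best response Dusk.
Species 1 against (Day, Dawn): payoffs 3, 0 → best response Dusk.
Species 1 against (Day, Day): payoffs 2, 7 → best response Night.
Species 1 against (Day, Dusk): payoffs -1, 5 → best response Night.
Species 2 against (Dusk, Dawn): payoffs -8, 7 → best response Day.
Species 2 against (Dusk, Day): payoffs -9, -8 → best response Day.
Species 2 against (Dusk, Dusk): payoffs 6, -1 → best response Dawn.
Species 2 against (Night, Dawn): payoffs -4, -2 → best response Day.
Species 2 against (Night, Day): payoffs -5, 3 → best response Day.
Species 2 against (Night, Dusk): payoffs 1, -4 → best response Dawn.
Species 3 against (Dusk, Dawn): payoffs -1, 5, 7 → best response Dusk.
Species 3 against (Dusk, Day): payoffs 6, 0, -2 → best response Dawn.
Species 3 against (Night, Dawn): payoffs -2, 8, 5 → best response Day.
Species 3 against (Night, Day): payoffs -4, -3, -8 → best response Day.
Mutual best responses: (Dusk, Dawn, Dusk); (Dusk, Day, Dawn); (Night, Day, Day).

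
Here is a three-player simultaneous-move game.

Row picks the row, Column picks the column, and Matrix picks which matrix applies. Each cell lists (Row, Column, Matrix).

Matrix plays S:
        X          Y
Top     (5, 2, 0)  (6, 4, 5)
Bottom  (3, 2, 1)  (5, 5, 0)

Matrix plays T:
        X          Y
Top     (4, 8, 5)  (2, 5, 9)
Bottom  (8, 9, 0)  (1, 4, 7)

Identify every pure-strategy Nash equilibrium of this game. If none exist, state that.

No pure-strategy Nash equilibrium.

Row against (X, S): payoffs 5, 3 → best response Top.
Row against (X, T): payoffs 4, 8 → best response Bottom.
Row against (Y, S): payoffs 6, 5 → best response Top.
Row against (Y, T): payoffs 2, 1 → best response Top.
Column against (Top, S): payoffs 2, 4 → best response Y.
Column against (Top, T): payoffs 8, 5 → best response X.
Column against (Bottom, S): payoffs 2, 5 → best response Y.
Column against (Bottom, T): payoffs 9, 4 → best response X.
Matrix against (Top, X): payoffs 0, 5 → best response T.
Matrix against (Top, Y): payoffs 5, 9 → best response T.
Matrix against (Bottom, X): payoffs 1, 0 → best response S.
Matrix against (Bottom, Y): payoffs 0, 7 → best response T.
No profile is a mutual best response for all players.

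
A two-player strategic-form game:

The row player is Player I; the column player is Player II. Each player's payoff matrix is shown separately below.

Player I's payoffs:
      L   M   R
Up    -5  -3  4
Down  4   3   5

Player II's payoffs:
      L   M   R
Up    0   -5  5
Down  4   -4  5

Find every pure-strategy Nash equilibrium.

Player I against L: payoffs -5, 4 → best response Down.
Player I against M: payoffs -3, 3 → best response Down.
Player I against R: payoffs 4, 5 → best response Down.
Player II against Up: payoffs 0, -5, 5 → best response R.
Player II against Down: payoffs 4, -4, 5 → best response R.
Mutual best responses: (Down, R).

Pure NE: (Down, R)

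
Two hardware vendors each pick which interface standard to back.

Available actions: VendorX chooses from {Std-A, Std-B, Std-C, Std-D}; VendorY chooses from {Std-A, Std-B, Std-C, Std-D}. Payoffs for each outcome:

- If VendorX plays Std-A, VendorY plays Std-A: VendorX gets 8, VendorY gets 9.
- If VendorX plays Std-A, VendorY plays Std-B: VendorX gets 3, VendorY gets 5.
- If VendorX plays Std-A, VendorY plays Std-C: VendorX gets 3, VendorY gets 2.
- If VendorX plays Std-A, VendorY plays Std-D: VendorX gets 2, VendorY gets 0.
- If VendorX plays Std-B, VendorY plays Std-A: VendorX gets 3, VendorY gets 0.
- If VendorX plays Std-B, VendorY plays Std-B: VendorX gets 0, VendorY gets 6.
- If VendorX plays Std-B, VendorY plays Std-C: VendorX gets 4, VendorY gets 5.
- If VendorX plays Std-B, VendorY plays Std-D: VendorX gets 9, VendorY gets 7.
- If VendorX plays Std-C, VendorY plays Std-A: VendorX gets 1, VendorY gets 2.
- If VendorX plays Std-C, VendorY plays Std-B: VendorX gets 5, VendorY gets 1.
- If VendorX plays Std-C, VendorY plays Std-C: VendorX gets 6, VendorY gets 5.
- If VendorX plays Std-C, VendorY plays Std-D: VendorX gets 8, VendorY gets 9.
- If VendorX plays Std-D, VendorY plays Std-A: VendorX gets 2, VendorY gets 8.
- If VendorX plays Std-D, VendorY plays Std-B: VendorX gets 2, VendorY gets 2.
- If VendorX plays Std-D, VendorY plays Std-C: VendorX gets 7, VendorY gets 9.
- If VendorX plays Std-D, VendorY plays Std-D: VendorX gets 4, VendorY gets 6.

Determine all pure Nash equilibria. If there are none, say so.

(Std-A, Std-A) and (Std-B, Std-D) and (Std-D, Std-C)

(Std-A, Std-A): VendorX gets 8, best alternative 3; VendorY gets 9, best alternative 5. No profitable deviation — NE.
(Std-A, Std-B): VendorX can switch to Std-C (3 → 5). Not NE.
(Std-A, Std-C): VendorX can switch to Std-B (3 → 4). Not NE.
(Std-A, Std-D): VendorX can switch to Std-B (2 → 9). Not NE.
(Std-B, Std-A): VendorX can switch to Std-A (3 → 8). Not NE.
(Std-B, Std-B): VendorX can switch to Std-A (0 → 3). Not NE.
(Std-B, Std-C): VendorX can switch to Std-C (4 → 6). Not NE.
(Std-B, Std-D): VendorX gets 9, best alternative 8; VendorY gets 7, best alternative 6. No profitable deviation — NE.
(Std-C, Std-A): VendorX can switch to Std-A (1 → 8). Not NE.
(Std-C, Std-B): VendorY can switch to Std-A (1 → 2). Not NE.
(Std-C, Std-C): VendorX can switch to Std-D (6 → 7). Not NE.
(Std-C, Std-D): VendorX can switch to Std-B (8 → 9). Not NE.
(Std-D, Std-C): VendorX gets 7, best alternative 6; VendorY gets 9, best alternative 8. No profitable deviation — NE.
(The remaining 3 profiles each have a profitable deviation by the same check.)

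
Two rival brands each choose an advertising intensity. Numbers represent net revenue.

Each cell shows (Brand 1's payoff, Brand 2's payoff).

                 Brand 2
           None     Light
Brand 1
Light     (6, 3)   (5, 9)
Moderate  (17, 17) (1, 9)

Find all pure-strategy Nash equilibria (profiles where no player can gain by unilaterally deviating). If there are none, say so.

The pure Nash equilibria are (Light, Light) and (Moderate, None).

Brand 1 against None: payoffs 6, 17 → best response Moderate.
Brand 1 against Light: payoffs 5, 1 → best response Light.
Brand 2 against Light: payoffs 3, 9 → best response Light.
Brand 2 against Moderate: payoffs 17, 9 → best response None.
Mutual best responses: (Light, Light); (Moderate, None).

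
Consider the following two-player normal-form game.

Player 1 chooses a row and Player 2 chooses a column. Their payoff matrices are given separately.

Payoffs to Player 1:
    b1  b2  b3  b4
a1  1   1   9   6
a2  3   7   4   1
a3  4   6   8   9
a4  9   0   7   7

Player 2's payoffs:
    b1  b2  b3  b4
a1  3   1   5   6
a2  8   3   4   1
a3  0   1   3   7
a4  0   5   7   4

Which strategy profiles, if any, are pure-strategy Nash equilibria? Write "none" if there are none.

Check each profile: it is a Nash equilibrium iff no player can strictly gain by switching unilaterally.
(a1, b1): Player 1 can switch to a2 (1 → 3). Not NE.
(a1, b2): Player 1 can switch to a2 (1 → 7). Not NE.
(a1, b3): Player 2 can switch to b4 (5 → 6). Not NE.
(a1, b4): Player 1 can switch to a3 (6 → 9). Not NE.
(a2, b1): Player 1 can switch to a3 (3 → 4). Not NE.
(a2, b2): Player 2 can switch to b1 (3 → 8). Not NE.
(a2, b3): Player 1 can switch to a1 (4 → 9). Not NE.
(a2, b4): Player 1 can switch to a1 (1 → 6). Not NE.
(a3, b1): Player 1 can switch to a4 (4 → 9). Not NE.
(a3, b2): Player 1 can switch to a2 (6 → 7). Not NE.
(a3, b4): Player 1 gets 9, best alternative 7; Player 2 gets 7, best alternative 3. No profitable deviation — NE.
(The remaining 5 profiles each have a profitable deviation by the same check.)

Pure NE: (a3, b4)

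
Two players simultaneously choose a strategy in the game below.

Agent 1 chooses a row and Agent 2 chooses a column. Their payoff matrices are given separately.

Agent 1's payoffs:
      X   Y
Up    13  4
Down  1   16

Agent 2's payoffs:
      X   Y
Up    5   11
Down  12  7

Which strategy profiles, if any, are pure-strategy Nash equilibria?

(Up, X): Agent 2 can switch to Y (5 → 11). Not NE.
(Up, Y): Agent 1 can switch to Down (4 → 16). Not NE.
(Down, X): Agent 1 can switch to Up (1 → 13). Not NE.
(Down, Y): Agent 2 can switch to X (7 → 12). Not NE.

No pure-strategy Nash equilibrium.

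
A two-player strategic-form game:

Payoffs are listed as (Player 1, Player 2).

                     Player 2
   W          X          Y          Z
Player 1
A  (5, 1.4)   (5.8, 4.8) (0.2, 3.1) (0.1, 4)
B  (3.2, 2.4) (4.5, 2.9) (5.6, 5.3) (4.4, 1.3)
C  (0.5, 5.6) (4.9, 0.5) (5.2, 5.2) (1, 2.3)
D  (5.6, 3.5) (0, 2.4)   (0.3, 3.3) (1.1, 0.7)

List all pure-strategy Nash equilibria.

The pure Nash equilibria are (A, X), (B, Y), (D, W).

Player 1 against W: payoffs 5, 3.2, 0.5, 5.6 → best response D.
Player 1 against X: payoffs 5.8, 4.5, 4.9, 0 → best response A.
Player 1 against Y: payoffs 0.2, 5.6, 5.2, 0.3 → best response B.
Player 1 against Z: payoffs 0.1, 4.4, 1, 1.1 → best response B.
Player 2 against A: payoffs 1.4, 4.8, 3.1, 4 → best response X.
Player 2 against B: payoffs 2.4, 2.9, 5.3, 1.3 → best response Y.
Player 2 against C: payoffs 5.6, 0.5, 5.2, 2.3 → best response W.
Player 2 against D: payoffs 3.5, 2.4, 3.3, 0.7 → best response W.
Mutual best responses: (A, X); (B, Y); (D, W).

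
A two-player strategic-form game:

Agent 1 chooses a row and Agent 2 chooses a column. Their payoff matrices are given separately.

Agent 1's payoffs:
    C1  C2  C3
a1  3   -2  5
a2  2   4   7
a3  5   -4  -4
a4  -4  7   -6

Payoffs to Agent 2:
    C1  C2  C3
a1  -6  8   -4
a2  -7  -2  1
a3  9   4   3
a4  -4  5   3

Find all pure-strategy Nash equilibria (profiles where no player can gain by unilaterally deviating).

Mark each player's best response to every combination of opponents' strategies; a profile where every player is best-responding is a pure Nash equilibrium.
Agent 1 against C1: payoffs 3, 2, 5, -4 → best response a3.
Agent 1 against C2: payoffs -2, 4, -4, 7 → best response a4.
Agent 1 against C3: payoffs 5, 7, -4, -6 → best response a2.
Agent 2 against a1: payoffs -6, 8, -4 → best response C2.
Agent 2 against a2: payoffs -7, -2, 1 → best response C3.
Agent 2 against a3: payoffs 9, 4, 3 → best response C1.
Agent 2 against a4: payoffs -4, 5, 3 → best response C2.
Mutual best responses: (a2, C3); (a3, C1); (a4, C2).

The pure Nash equilibria are (a2, C3), (a3, C1), (a4, C2).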